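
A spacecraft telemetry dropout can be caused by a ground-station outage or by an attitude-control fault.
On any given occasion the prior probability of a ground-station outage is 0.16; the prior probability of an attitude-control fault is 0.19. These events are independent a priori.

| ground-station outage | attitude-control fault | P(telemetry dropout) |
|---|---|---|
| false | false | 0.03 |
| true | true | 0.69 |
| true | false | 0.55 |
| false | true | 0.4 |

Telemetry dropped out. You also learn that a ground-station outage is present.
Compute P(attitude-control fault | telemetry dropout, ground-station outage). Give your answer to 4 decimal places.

P(attitude-control fault | telemetry dropout, ground-station outage) ≈ 0.2274

For the numerator, keep only attitude-control fault=true terms: 0.69·0.19 = 0.131100
Denominator P(telemetry dropout | ground-station outage): 0.55·0.81 + 0.69·0.19 = 0.576600
P(attitude-control fault | telemetry dropout, ground-station outage) = 0.131100/0.576600 ≈ 0.2274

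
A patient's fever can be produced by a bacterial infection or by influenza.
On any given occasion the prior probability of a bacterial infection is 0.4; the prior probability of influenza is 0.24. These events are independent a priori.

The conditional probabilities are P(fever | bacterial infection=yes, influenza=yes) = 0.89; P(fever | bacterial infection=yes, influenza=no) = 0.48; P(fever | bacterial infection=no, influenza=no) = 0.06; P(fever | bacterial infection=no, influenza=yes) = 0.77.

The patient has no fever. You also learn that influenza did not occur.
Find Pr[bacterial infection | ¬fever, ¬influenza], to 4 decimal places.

Pr[bacterial infection | ¬fever, ¬influenza] ≈ 0.2694

By total probability over both values of bacterial infection:
  P(¬fever | ¬influenza) = 0.94×0.6 + 0.52×0.4
        = 0.564000 + 0.208000 = 0.772000
Keeping only the bacterial infection-present terms gives 0.208000, so
  P(bacterial infection | ¬fever, ¬influenza) = 0.208000 / 0.772000 ≈ 0.2694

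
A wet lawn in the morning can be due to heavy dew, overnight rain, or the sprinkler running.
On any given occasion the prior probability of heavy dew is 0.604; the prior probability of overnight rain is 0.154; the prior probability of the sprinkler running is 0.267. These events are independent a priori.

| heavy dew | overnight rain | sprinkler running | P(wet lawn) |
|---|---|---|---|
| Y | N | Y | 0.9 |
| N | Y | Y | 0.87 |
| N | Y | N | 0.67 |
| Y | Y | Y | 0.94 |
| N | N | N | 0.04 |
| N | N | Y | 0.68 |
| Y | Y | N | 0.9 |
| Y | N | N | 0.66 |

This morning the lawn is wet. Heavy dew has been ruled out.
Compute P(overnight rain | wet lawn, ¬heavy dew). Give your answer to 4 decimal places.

P(overnight rain | wet lawn, ¬heavy dew) ≈ 0.3844

P(wet lawn | ¬heavy dew) = 0.04·0.846·0.733 + 0.68·0.846·0.267 + 0.67·0.154·0.733 + 0.87·0.154·0.267 = 0.024805 + 0.153600 + 0.075631 + 0.035773 = 0.289809
Of this, 0.111404 comes from 0.075631 + 0.035773 (the overnight rain=true cases).
Hence the posterior is 0.111404/0.289809 ≈ 0.3844.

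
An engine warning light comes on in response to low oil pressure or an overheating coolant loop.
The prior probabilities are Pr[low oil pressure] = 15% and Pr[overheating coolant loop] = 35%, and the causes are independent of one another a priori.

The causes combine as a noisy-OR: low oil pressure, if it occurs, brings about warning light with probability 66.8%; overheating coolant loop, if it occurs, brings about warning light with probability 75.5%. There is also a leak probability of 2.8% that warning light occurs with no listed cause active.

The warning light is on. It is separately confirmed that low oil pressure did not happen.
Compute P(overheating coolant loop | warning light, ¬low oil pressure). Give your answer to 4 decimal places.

P(overheating coolant loop | warning light, ¬low oil pressure) ≈ 0.9361

Under noisy-OR, P(warning light | causes) = 1 − (1−0.028)·∏(1−qᵢ) over the active causes.
Sum P(warning light|·) weighted by the priors over both values of overheating coolant loop:
  P(warning light | ¬low oil pressure) = 0.028*0.65 + 0.76186*0.35
        = 0.018200 + 0.266651 = 0.284851
Keeping only the overheating coolant loop-present terms gives 0.266651, so
  P(overheating coolant loop | warning light, ¬low oil pressure) = 0.266651 / 0.284851 ≈ 0.9361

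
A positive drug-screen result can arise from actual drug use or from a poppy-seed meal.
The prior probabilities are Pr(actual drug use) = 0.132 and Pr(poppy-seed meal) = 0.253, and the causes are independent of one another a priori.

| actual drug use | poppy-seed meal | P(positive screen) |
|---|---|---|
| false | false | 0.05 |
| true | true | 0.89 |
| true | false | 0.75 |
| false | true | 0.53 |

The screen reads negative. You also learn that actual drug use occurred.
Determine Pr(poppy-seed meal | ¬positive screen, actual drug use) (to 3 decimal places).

P(¬positive screen | actual drug use) = 0.25*0.747 + 0.11*0.253 = 0.186750 + 0.027830 = 0.214580
Restricting to configurations with poppy-seed meal present: 0.11*0.253 = 0.027830.
Hence the posterior is 0.027830/0.214580 ≈ 0.130.

Pr(poppy-seed meal | ¬positive screen, actual drug use) ≈ 0.130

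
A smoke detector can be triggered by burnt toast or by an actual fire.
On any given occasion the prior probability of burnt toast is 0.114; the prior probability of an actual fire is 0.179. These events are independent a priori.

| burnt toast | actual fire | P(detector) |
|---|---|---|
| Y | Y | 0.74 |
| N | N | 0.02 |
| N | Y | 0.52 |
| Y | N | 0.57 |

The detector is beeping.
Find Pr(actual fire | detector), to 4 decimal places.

Pr(actual fire | detector) ≈ 0.5897

For the numerator, keep only actual fire=true terms: 0.082469 + 0.015100 = 0.097569
Denominator P(detector): 0.02·0.886·0.821 + 0.52·0.886·0.179 + 0.57·0.114·0.821 + 0.74·0.114·0.179 = 0.165466
P(actual fire | detector) = 0.097569/0.165466 ≈ 0.5897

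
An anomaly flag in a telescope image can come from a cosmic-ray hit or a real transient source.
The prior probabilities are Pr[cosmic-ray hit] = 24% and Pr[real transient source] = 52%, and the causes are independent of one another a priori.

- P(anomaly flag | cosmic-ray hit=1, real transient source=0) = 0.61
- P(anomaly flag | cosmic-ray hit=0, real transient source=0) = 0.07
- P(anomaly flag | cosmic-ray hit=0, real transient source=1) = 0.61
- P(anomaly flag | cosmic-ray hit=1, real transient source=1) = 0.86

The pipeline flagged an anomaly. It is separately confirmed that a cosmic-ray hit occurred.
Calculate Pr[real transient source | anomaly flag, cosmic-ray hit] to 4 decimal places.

Enumerate both values of real transient source and weight by the priors:
  P(anomaly flag | cosmic-ray hit) = 0.61·0.48 + 0.86·0.52
        = 0.292800 + 0.447200 = 0.740000
Keeping only the real transient source-present terms gives 0.447200, so
  P(real transient source | anomaly flag, cosmic-ray hit) = 0.447200 / 0.740000 ≈ 0.6043

Pr[real transient source | anomaly flag, cosmic-ray hit] ≈ 0.6043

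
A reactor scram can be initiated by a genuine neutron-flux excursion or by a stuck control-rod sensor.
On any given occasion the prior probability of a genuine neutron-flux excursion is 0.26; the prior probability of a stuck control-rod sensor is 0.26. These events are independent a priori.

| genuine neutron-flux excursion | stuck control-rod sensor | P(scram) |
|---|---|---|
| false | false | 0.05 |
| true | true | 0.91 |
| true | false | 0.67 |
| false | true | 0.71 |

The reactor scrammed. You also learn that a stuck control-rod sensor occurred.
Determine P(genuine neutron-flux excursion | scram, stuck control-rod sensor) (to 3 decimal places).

P(genuine neutron-flux excursion | scram, stuck control-rod sensor) ≈ 0.310

Enumerate both values of genuine neutron-flux excursion and weight by the priors:
  P(scram | stuck control-rod sensor) = 0.71×0.74 + 0.91×0.26
        = 0.525400 + 0.236600 = 0.762000
Keeping only the genuine neutron-flux excursion-present terms gives 0.236600, so
  P(genuine neutron-flux excursion | scram, stuck control-rod sensor) = 0.236600 / 0.762000 ≈ 0.310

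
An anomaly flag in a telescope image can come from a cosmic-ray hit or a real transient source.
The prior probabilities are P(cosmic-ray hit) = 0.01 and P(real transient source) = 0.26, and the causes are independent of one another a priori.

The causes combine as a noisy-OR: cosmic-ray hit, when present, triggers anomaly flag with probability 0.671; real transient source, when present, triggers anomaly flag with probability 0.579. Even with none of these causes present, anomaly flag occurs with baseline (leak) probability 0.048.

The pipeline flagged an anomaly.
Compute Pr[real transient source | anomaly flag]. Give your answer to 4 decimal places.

Under noisy-OR, P(anomaly flag | causes) = 1 − (1−0.048)·∏(1−qᵢ) over the active causes.
P(anomaly flag) = 0.048×0.99×0.74 + 0.599208×0.99×0.26 + 0.686792×0.01×0.74 + 0.868139×0.01×0.26 = 0.035165 + 0.154236 + 0.005082 + 0.002257 = 0.196740
Of this, 0.156493 comes from 0.154236 + 0.002257 (the real transient source=true cases).
So P(real transient source | anomaly flag) = 0.156493/0.196740 ≈ 0.7954.

Pr[real transient source | anomaly flag] ≈ 0.7954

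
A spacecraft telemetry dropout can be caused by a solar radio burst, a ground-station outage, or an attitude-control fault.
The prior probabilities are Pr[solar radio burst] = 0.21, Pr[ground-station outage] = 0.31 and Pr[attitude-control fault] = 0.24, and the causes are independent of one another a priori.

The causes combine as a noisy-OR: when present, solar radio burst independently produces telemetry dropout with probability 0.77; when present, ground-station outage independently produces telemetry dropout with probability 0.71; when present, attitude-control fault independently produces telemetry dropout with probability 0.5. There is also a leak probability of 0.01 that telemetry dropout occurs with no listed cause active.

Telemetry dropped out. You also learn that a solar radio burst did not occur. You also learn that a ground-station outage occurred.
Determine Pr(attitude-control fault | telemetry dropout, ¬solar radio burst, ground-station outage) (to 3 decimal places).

Pr(attitude-control fault | telemetry dropout, ¬solar radio burst, ground-station outage) ≈ 0.275

Under noisy-OR, P(telemetry dropout | causes) = 1 − (1−0.01)·∏(1−qᵢ) over the active causes.
P(telemetry dropout | ¬solar radio burst, ground-station outage) = 0.7129×0.76 + 0.85645×0.24 = 0.541804 + 0.205548 = 0.747352
Restricting to configurations with attitude-control fault present: 0.85645×0.24 = 0.205548.
So P(attitude-control fault | telemetry dropout, ¬solar radio burst, ground-station outage) = 0.205548/0.747352 ≈ 0.275.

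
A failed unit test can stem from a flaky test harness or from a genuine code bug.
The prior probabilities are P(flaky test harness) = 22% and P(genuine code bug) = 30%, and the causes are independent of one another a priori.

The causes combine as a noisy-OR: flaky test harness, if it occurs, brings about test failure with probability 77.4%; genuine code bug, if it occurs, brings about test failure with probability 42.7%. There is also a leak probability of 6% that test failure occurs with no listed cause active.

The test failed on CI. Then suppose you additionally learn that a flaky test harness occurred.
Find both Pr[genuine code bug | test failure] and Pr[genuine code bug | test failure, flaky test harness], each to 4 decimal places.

Under noisy-OR, P(test failure | causes) = 1 − (1−0.06)·∏(1−qᵢ) over the active causes.
Numerator (weight on configurations with genuine code bug): 0.107963 + 0.057966 = 0.165929
Denominator P(test failure): 0.06·0.78·0.7 + 0.46138·0.78·0.3 + 0.78756·0.22·0.7 + 0.878272·0.22·0.3 = 0.319973
P(genuine code bug | test failure) = 0.165929/0.319973 ≈ 0.5186

Now condition on the additional information:
By total probability over both values of genuine code bug:
  P(test failure | flaky test harness) = 0.78756·0.7 + 0.878272·0.3
        = 0.551292 + 0.263482 = 0.814774
The terms with genuine code bug present sum to 0.263482, so
  P(genuine code bug | test failure, flaky test harness) = 0.263482 / 0.814774 ≈ 0.3234

Pr[genuine code bug | test failure] ≈ 0.5186; Pr[genuine code bug | test failure, flaky test harness] ≈ 0.3234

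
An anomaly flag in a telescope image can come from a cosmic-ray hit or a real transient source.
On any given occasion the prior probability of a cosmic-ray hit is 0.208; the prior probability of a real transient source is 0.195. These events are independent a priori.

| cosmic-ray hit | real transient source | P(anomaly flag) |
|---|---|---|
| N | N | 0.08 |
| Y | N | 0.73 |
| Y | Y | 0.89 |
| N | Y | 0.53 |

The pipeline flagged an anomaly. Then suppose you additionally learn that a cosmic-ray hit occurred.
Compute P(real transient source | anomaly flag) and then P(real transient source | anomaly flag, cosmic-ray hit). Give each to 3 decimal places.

P(real transient source | anomaly flag) ≈ 0.405; P(real transient source | anomaly flag, cosmic-ray hit) ≈ 0.228

By total probability over the 4 (cosmic-ray hit, real transient source) configurations:
  P(anomaly flag) = 0.08*0.792*0.805 + 0.53*0.792*0.195 + 0.73*0.208*0.805 + 0.89*0.208*0.195
        = 0.051005 + 0.081853 + 0.122231 + 0.036098 = 0.291187
Configurations with real transient source contribute 0.117951, so
  P(real transient source | anomaly flag) = 0.117951 / 0.291187 ≈ 0.405

Now also conditioning on cosmic-ray hit=true:
Enumerate both values of real transient source and weight by the priors:
  P(anomaly flag | cosmic-ray hit) = 0.73·0.805 + 0.89·0.195
        = 0.587650 + 0.173550 = 0.761200
Configurations with real transient source contribute 0.173550, so
  P(real transient source | anomaly flag, cosmic-ray hit) = 0.173550 / 0.761200 ≈ 0.228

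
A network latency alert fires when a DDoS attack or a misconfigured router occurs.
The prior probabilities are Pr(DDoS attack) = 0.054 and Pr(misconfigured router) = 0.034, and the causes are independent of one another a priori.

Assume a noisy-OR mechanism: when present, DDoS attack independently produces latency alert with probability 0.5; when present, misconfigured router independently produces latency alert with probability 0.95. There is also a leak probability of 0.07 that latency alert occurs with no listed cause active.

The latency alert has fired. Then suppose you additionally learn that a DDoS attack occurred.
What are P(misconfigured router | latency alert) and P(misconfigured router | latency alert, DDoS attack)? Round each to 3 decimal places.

Under noisy-OR, P(latency alert | causes) = 1 − (1−0.07)·∏(1−qᵢ) over the active causes.
For the numerator, keep only misconfigured router=true terms: 0.030668 + 0.001793 = 0.032461
Normalizer over all consistent configurations: 0.07·0.946·0.966 + 0.9535·0.946·0.034 + 0.535·0.054·0.966 + 0.97675·0.054·0.034 = 0.124338
P(misconfigured router | latency alert) = 0.032461/0.124338 ≈ 0.261

Now condition on the additional information:
For the numerator, keep only misconfigured router=true terms: 0.97675×0.034 = 0.033210
Normalizer over all consistent configurations: 0.535×0.966 + 0.97675×0.034 = 0.550020
P(misconfigured router | latency alert, DDoS attack) = 0.033210/0.550020 ≈ 0.060
This is intercausal reasoning (explaining away): once DDoS attack accounts for the latency alert, misconfigured router becomes less likely.

P(misconfigured router | latency alert) ≈ 0.261; P(misconfigured router | latency alert, DDoS attack) ≈ 0.060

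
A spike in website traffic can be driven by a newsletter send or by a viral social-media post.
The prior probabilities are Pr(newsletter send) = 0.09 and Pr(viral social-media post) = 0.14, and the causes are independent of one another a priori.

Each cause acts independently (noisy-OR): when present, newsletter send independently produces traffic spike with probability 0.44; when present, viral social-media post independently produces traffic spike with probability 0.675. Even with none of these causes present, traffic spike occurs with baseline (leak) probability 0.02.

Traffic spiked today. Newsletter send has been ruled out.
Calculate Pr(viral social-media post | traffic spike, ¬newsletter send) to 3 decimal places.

Under noisy-OR, P(traffic spike | causes) = 1 − (1−0.02)·∏(1−qᵢ) over the active causes.
P(traffic spike | ¬newsletter send) = 0.02×0.86 + 0.6815×0.14 = 0.017200 + 0.095410 = 0.112610
Of this, 0.095410 comes from 0.6815×0.14 (the viral social-media post=true cases).
Hence the posterior is 0.095410/0.112610 ≈ 0.847.

Pr(viral social-media post | traffic spike, ¬newsletter send) ≈ 0.847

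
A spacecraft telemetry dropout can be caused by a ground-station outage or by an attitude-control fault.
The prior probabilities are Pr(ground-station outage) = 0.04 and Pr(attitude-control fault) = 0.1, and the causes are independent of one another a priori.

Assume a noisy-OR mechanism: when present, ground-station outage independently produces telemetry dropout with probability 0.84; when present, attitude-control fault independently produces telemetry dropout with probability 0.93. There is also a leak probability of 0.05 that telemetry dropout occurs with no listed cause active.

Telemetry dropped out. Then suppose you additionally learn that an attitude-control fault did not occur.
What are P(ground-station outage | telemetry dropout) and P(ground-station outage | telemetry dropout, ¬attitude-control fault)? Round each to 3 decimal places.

P(ground-station outage | telemetry dropout) ≈ 0.206; P(ground-station outage | telemetry dropout, ¬attitude-control fault) ≈ 0.414

Under noisy-OR, P(telemetry dropout | causes) = 1 − (1−0.05)·∏(1−qᵢ) over the active causes.
Weight on ground-station outage=true, given the evidence: 0.030528 + 0.003957 = 0.034485
Denominator P(telemetry dropout): 0.05*0.96*0.9 + 0.9335*0.96*0.1 + 0.848*0.04*0.9 + 0.98936*0.04*0.1 = 0.167301
P(ground-station outage | telemetry dropout) = 0.034485/0.167301 ≈ 0.206

With the extra evidence:
Numerator (weight on configurations with ground-station outage): 0.848×0.04 = 0.033920
Denominator P(telemetry dropout | ¬attitude-control fault): 0.05×0.96 + 0.848×0.04 = 0.081920
P(ground-station outage | telemetry dropout, ¬attitude-control fault) = 0.033920/0.081920 ≈ 0.414
With attitude-control fault excluded, ground-station outage must carry more of the explanatory weight for the telemetry dropout.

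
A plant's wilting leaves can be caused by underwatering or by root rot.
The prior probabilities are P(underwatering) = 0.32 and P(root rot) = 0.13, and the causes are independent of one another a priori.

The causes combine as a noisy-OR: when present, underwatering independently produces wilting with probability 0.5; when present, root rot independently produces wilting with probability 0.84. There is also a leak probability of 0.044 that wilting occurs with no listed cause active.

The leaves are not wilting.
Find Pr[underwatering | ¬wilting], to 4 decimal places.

Under noisy-OR, P(wilting | causes) = 1 − (1−0.044)·∏(1−qᵢ) over the active causes.
P(¬wilting) = 0.956*0.68*0.87 + 0.15296*0.68*0.13 + 0.478*0.32*0.87 + 0.07648*0.32*0.13 = 0.565570 + 0.013522 + 0.133075 + 0.003182 = 0.715349
Of this, 0.136257 comes from 0.133075 + 0.003182 (the underwatering=true cases).
Hence the posterior is 0.136257/0.715349 ≈ 0.1905.

Pr[underwatering | ¬wilting] ≈ 0.1905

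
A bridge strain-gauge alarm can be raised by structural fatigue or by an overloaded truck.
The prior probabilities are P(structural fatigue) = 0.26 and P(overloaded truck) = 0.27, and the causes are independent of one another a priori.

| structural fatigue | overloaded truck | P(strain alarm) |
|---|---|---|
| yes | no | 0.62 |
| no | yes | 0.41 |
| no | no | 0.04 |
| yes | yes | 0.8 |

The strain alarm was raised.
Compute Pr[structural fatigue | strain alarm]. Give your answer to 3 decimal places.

P(strain alarm) = 0.04*0.74*0.73 + 0.41*0.74*0.27 + 0.62*0.26*0.73 + 0.8*0.26*0.27 = 0.021608 + 0.081918 + 0.117676 + 0.056160 = 0.277362
Of this, 0.173836 comes from 0.117676 + 0.056160 (the structural fatigue=true cases).
P(structural fatigue | strain alarm) = 0.173836 / 0.277362 ≈ 0.627

Pr[structural fatigue | strain alarm] ≈ 0.627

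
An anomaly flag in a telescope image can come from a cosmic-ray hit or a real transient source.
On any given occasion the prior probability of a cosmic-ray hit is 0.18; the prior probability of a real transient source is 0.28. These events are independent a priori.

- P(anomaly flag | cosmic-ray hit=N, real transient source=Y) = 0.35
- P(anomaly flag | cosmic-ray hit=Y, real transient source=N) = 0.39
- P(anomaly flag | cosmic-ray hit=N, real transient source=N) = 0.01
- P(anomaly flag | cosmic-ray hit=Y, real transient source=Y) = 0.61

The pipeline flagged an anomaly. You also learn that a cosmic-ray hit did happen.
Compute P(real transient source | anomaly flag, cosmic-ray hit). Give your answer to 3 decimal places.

P(anomaly flag | cosmic-ray hit) = 0.39×0.72 + 0.61×0.28 = 0.280800 + 0.170800 = 0.451600
The real transient source-present share is 0.61×0.28 = 0.170800.
Hence the posterior is 0.170800/0.451600 ≈ 0.378.

P(real transient source | anomaly flag, cosmic-ray hit) ≈ 0.378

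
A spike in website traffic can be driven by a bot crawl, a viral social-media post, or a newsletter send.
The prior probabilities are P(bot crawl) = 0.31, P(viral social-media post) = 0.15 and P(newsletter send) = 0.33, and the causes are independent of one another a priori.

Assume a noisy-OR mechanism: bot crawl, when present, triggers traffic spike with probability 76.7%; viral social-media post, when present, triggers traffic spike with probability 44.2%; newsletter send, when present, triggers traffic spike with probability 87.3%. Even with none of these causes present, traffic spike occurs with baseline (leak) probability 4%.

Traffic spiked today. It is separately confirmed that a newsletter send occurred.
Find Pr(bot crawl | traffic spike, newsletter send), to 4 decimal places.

Pr(bot crawl | traffic spike, newsletter send) ≈ 0.3305

Under noisy-OR, P(traffic spike | causes) = 1 − (1−0.04)·∏(1−qᵢ) over the active causes.
Sum P(traffic spike|·) weighted by the priors over the 4 (bot crawl, viral social-media post) configurations:
  P(traffic spike | newsletter send) = 0.87808·0.69·0.85 + 0.931969·0.69·0.15 + 0.971593·0.31·0.85 + 0.984149·0.31·0.15
        = 0.514994 + 0.096459 + 0.256015 + 0.045763 = 0.913231
Keeping only the bot crawl-present terms gives 0.301778, so
  P(bot crawl | traffic spike, newsletter send) = 0.301778 / 0.913231 ≈ 0.3305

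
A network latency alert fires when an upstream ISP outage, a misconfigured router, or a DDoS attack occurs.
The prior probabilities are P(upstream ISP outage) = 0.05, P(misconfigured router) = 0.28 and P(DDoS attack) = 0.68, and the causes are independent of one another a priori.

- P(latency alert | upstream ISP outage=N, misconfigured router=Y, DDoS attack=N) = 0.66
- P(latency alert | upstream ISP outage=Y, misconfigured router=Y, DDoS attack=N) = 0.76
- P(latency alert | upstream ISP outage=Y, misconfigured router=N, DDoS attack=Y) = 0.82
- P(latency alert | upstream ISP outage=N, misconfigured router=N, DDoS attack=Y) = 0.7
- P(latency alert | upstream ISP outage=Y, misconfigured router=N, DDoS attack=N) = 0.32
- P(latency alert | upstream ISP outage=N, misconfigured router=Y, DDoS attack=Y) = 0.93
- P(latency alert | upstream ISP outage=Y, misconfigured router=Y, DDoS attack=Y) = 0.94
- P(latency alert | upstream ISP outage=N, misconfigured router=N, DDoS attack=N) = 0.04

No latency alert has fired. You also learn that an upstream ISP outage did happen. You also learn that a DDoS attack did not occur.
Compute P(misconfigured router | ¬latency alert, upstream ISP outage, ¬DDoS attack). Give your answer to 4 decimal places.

Sum P(¬latency alert|·) weighted by the priors over both values of misconfigured router:
  P(¬latency alert | upstream ISP outage, ¬DDoS attack) = 0.68×0.72 + 0.24×0.28
        = 0.489600 + 0.067200 = 0.556800
The terms with misconfigured router present sum to 0.067200, so
  P(misconfigured router | ¬latency alert, upstream ISP outage, ¬DDoS attack) = 0.067200 / 0.556800 ≈ 0.1207

P(misconfigured router | ¬latency alert, upstream ISP outage, ¬DDoS attack) ≈ 0.1207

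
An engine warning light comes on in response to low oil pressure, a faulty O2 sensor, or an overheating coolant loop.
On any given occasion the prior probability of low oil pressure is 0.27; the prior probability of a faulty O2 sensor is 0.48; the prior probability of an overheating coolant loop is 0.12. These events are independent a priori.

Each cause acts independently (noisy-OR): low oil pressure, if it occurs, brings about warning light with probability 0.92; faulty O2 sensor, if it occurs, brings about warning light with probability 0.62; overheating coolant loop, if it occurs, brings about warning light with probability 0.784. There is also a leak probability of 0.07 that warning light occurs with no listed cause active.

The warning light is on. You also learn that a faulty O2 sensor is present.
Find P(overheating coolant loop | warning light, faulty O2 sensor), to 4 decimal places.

Under noisy-OR, P(warning light | causes) = 1 − (1−0.07)·∏(1−qᵢ) over the active causes.
For the numerator, keep only overheating coolant loop=true terms: 0.080913 + 0.032202 = 0.113115
Denominator P(warning light | faulty O2 sensor): 0.6466×0.73×0.88 + 0.923666×0.73×0.12 + 0.971728×0.27×0.88 + 0.993893×0.27×0.12 = 0.759374
Posterior = 0.113115 / 0.759374 ≈ 0.1490

P(overheating coolant loop | warning light, faulty O2 sensor) ≈ 0.1490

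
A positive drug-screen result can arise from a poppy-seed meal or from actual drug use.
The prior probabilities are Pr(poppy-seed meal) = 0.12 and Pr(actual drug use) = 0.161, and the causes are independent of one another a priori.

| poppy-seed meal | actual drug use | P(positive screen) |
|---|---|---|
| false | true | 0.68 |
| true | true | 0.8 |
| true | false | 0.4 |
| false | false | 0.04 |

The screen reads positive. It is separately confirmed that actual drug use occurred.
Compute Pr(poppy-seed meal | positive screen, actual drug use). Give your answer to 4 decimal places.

Enumerate both values of poppy-seed meal and weight by the priors:
  P(positive screen | actual drug use) = 0.68×0.88 + 0.8×0.12
        = 0.598400 + 0.096000 = 0.694400
The terms with poppy-seed meal present sum to 0.096000, so
  P(poppy-seed meal | positive screen, actual drug use) = 0.096000 / 0.694400 ≈ 0.1382

Pr(poppy-seed meal | positive screen, actual drug use) ≈ 0.1382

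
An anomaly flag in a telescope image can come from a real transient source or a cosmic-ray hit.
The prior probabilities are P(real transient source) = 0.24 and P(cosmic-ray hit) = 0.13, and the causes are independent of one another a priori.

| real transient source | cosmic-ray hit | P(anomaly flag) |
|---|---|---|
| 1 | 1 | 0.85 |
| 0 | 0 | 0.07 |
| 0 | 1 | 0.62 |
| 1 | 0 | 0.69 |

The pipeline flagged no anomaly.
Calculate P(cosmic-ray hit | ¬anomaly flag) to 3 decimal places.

P(cosmic-ray hit | ¬anomaly flag) ≈ 0.058

P(¬anomaly flag) = 0.93·0.76·0.87 + 0.38·0.76·0.13 + 0.31·0.24·0.87 + 0.15·0.24·0.13 = 0.614916 + 0.037544 + 0.064728 + 0.004680 = 0.721868
Restricting to configurations with cosmic-ray hit present: 0.037544 + 0.004680 = 0.042224.
So P(cosmic-ray hit | ¬anomaly flag) = 0.042224/0.721868 ≈ 0.058.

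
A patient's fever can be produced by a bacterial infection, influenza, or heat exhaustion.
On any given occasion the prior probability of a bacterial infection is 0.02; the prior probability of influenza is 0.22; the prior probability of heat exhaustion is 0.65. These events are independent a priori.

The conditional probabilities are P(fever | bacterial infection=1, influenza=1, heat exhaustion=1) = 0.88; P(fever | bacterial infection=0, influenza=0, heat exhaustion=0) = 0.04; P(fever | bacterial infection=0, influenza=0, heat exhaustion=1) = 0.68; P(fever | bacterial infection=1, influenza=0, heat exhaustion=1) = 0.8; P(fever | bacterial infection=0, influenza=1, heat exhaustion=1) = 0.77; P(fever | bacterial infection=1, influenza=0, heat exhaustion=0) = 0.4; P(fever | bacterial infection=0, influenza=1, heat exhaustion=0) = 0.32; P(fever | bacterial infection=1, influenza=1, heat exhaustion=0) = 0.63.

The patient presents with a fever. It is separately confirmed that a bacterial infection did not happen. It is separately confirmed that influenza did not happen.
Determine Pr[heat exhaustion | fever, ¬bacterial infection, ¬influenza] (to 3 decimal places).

Pr[heat exhaustion | fever, ¬bacterial infection, ¬influenza] ≈ 0.969

P(fever | ¬bacterial infection, ¬influenza) = 0.04×0.35 + 0.68×0.65 = 0.014000 + 0.442000 = 0.456000
Restricting to configurations with heat exhaustion present: 0.68×0.65 = 0.442000.
So P(heat exhaustion | fever, ¬bacterial infection, ¬influenza) = 0.442000/0.456000 ≈ 0.969.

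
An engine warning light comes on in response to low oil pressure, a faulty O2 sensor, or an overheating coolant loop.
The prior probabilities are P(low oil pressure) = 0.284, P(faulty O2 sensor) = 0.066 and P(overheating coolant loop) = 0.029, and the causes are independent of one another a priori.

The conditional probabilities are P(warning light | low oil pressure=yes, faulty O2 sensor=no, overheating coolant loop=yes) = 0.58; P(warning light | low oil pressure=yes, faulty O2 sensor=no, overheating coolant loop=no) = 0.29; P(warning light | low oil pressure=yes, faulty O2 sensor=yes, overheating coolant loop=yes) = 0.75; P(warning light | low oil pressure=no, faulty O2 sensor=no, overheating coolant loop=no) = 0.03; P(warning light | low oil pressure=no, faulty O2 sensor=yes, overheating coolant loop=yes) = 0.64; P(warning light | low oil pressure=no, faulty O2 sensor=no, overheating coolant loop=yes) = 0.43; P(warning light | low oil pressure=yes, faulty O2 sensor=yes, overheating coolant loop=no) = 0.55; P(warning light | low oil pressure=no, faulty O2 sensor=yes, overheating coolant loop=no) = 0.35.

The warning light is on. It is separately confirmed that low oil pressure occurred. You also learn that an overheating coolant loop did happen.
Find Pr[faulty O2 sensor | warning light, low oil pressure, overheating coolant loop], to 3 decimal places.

Sum P(warning light|·) weighted by the priors over both values of faulty O2 sensor:
  P(warning light | low oil pressure, overheating coolant loop) = 0.58·0.934 + 0.75·0.066
        = 0.541720 + 0.049500 = 0.591220
Keeping only the faulty O2 sensor-present terms gives 0.049500, so
  P(faulty O2 sensor | warning light, low oil pressure, overheating coolant loop) = 0.049500 / 0.591220 ≈ 0.084

Pr[faulty O2 sensor | warning light, low oil pressure, overheating coolant loop] ≈ 0.084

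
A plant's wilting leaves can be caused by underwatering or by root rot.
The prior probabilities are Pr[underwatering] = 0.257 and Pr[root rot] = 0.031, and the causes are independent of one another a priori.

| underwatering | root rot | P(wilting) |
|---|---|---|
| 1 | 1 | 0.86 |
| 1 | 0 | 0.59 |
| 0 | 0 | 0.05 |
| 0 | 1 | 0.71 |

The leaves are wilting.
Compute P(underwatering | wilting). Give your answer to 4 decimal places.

By total probability over the 4 (underwatering, root rot) configurations:
  P(wilting) = 0.05*0.743*0.969 + 0.71*0.743*0.031 + 0.59*0.257*0.969 + 0.86*0.257*0.031
        = 0.035998 + 0.016353 + 0.146929 + 0.006852 = 0.206132
Keeping only the underwatering-present terms gives 0.153781, so
  P(underwatering | wilting) = 0.153781 / 0.206132 ≈ 0.7460

P(underwatering | wilting) ≈ 0.7460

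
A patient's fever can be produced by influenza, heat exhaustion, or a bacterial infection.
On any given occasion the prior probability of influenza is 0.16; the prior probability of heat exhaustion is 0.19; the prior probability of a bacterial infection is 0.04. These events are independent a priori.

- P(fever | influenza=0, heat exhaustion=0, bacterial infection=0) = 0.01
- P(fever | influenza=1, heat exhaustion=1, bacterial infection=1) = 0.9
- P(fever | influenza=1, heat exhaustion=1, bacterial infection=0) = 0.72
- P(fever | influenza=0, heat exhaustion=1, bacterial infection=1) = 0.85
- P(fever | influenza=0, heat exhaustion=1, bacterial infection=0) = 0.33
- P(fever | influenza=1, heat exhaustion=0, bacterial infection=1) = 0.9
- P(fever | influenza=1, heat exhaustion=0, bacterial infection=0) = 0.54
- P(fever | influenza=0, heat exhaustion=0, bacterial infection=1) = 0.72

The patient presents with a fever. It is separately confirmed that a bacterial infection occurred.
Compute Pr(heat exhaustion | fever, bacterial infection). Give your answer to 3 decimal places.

P(fever | bacterial infection) = 0.72*0.84*0.81 + 0.85*0.84*0.19 + 0.9*0.16*0.81 + 0.9*0.16*0.19 = 0.489888 + 0.135660 + 0.116640 + 0.027360 = 0.769548
The heat exhaustion-present share is 0.135660 + 0.027360 = 0.163020.
P(heat exhaustion | fever, bacterial infection) = 0.163020 / 0.769548 ≈ 0.212

Pr(heat exhaustion | fever, bacterial infection) ≈ 0.212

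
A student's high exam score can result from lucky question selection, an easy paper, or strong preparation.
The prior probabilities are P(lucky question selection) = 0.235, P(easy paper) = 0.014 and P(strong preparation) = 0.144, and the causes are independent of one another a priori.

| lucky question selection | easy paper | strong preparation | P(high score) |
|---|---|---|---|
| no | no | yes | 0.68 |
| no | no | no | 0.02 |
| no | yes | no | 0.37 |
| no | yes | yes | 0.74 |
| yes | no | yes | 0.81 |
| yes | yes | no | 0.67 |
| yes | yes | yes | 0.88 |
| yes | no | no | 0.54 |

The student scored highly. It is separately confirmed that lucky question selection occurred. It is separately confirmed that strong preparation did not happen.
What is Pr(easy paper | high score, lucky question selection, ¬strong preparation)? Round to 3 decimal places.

Pr(easy paper | high score, lucky question selection, ¬strong preparation) ≈ 0.017

Numerator (weight on configurations with easy paper): 0.67×0.014 = 0.009380
Normalizer over all consistent configurations: 0.54×0.986 + 0.67×0.014 = 0.541820
P(easy paper | high score, lucky question selection, ¬strong preparation) = 0.009380/0.541820 ≈ 0.017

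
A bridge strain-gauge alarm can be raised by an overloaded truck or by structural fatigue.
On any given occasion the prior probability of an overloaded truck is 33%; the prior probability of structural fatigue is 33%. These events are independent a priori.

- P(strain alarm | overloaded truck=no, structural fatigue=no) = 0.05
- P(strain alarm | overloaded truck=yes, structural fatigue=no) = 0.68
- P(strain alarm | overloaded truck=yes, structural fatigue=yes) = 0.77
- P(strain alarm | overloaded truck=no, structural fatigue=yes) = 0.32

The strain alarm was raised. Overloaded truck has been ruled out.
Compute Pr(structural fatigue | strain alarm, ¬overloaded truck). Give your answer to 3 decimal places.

Pr(structural fatigue | strain alarm, ¬overloaded truck) ≈ 0.759

P(strain alarm | ¬overloaded truck) = 0.05*0.67 + 0.32*0.33 = 0.033500 + 0.105600 = 0.139100
The structural fatigue-present share is 0.32*0.33 = 0.105600.
So P(structural fatigue | strain alarm, ¬overloaded truck) = 0.105600/0.139100 ≈ 0.759.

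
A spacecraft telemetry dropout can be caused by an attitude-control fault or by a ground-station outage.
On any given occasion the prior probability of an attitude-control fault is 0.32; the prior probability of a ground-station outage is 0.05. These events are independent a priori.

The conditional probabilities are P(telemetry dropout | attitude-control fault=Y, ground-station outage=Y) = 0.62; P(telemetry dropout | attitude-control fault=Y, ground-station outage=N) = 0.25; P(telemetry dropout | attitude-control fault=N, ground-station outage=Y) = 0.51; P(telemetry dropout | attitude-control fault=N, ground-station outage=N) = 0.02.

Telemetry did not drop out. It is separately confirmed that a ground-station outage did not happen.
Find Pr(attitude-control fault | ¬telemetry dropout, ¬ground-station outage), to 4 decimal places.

Weight on attitude-control fault=true, given the evidence: 0.75*0.32 = 0.240000
Normalizer over all consistent configurations: 0.98*0.68 + 0.75*0.32 = 0.906400
P(attitude-control fault | ¬telemetry dropout, ¬ground-station outage) = 0.240000/0.906400 ≈ 0.2648

Pr(attitude-control fault | ¬telemetry dropout, ¬ground-station outage) ≈ 0.2648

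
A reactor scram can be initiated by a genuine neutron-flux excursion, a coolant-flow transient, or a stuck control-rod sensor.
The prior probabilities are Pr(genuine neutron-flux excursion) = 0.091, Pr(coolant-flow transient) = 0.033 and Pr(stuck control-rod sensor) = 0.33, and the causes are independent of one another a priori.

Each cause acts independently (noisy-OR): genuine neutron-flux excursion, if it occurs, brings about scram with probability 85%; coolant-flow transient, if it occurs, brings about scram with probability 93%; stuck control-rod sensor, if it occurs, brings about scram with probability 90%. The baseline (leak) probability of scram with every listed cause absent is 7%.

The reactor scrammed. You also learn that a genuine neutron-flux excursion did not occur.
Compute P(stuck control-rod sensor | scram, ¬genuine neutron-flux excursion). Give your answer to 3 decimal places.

P(stuck control-rod sensor | scram, ¬genuine neutron-flux excursion) ≈ 0.820

Under noisy-OR, P(scram | causes) = 1 − (1−0.07)·∏(1−qᵢ) over the active causes.
Sum P(scram|·) weighted by the priors over the 4 (coolant-flow transient, stuck control-rod sensor) configurations:
  P(scram | ¬genuine neutron-flux excursion) = 0.07*0.967*0.67 + 0.907*0.967*0.33 + 0.9349*0.033*0.67 + 0.99349*0.033*0.33
        = 0.045352 + 0.289433 + 0.020671 + 0.010819 = 0.366275
Configurations with stuck control-rod sensor contribute 0.300252, so
  P(stuck control-rod sensor | scram, ¬genuine neutron-flux excursion) = 0.300252 / 0.366275 ≈ 0.820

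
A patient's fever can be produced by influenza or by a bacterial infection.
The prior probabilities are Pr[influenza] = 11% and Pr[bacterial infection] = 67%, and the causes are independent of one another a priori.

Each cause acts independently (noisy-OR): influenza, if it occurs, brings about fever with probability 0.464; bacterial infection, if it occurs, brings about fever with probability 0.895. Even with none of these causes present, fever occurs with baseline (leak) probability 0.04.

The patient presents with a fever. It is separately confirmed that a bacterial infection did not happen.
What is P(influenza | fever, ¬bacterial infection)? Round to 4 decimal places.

P(influenza | fever, ¬bacterial infection) ≈ 0.6000

Under noisy-OR, P(fever | causes) = 1 − (1−0.04)·∏(1−qᵢ) over the active causes.
Weight on influenza=true, given the evidence: 0.48544·0.11 = 0.053398
Denominator P(fever | ¬bacterial infection): 0.04·0.89 + 0.48544·0.11 = 0.088998
Posterior = 0.053398 / 0.088998 ≈ 0.6000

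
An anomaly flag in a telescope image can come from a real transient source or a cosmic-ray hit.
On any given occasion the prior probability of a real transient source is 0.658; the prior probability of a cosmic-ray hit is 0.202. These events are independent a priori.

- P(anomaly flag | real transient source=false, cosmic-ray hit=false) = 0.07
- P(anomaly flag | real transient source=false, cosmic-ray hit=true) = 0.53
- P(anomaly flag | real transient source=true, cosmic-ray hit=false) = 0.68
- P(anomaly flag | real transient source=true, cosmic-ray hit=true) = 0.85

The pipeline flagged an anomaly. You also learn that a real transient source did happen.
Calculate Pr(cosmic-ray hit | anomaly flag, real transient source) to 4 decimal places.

By total probability over both values of cosmic-ray hit:
  P(anomaly flag | real transient source) = 0.68*0.798 + 0.85*0.202
        = 0.542640 + 0.171700 = 0.714340
Keeping only the cosmic-ray hit-present terms gives 0.171700, so
  P(cosmic-ray hit | anomaly flag, real transient source) = 0.171700 / 0.714340 ≈ 0.2404

Pr(cosmic-ray hit | anomaly flag, real transient source) ≈ 0.2404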